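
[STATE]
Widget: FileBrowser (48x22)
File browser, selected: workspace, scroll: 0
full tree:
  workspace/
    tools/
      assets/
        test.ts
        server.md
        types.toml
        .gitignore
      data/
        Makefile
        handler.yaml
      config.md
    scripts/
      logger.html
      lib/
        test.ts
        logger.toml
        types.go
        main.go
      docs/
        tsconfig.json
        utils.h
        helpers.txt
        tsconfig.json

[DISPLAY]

> [-] workspace/                                
    [+] tools/                                  
    [+] scripts/                                
                                                
                                                
                                                
                                                
                                                
                                                
                                                
                                                
                                                
                                                
                                                
                                                
                                                
                                                
                                                
                                                
                                                
                                                
                                                


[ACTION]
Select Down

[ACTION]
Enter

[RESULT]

  [-] workspace/                                
  > [-] tools/                                  
      [+] assets/                               
      [+] data/                                 
      config.md                                 
    [+] scripts/                                
                                                
                                                
                                                
                                                
                                                
                                                
                                                
                                                
                                                
                                                
                                                
                                                
                                                
                                                
                                                
                                                


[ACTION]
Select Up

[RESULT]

> [-] workspace/                                
    [-] tools/                                  
      [+] assets/                               
      [+] data/                                 
      config.md                                 
    [+] scripts/                                
                                                
                                                
                                                
                                                
                                                
                                                
                                                
                                                
                                                
                                                
                                                
                                                
                                                
                                                
                                                
                                                


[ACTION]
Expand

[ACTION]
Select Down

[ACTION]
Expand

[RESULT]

  [-] workspace/                                
  > [-] tools/                                  
      [+] assets/                               
      [+] data/                                 
      config.md                                 
    [+] scripts/                                
                                                
                                                
                                                
                                                
                                                
                                                
                                                
                                                
                                                
                                                
                                                
                                                
                                                
                                                
                                                
                                                


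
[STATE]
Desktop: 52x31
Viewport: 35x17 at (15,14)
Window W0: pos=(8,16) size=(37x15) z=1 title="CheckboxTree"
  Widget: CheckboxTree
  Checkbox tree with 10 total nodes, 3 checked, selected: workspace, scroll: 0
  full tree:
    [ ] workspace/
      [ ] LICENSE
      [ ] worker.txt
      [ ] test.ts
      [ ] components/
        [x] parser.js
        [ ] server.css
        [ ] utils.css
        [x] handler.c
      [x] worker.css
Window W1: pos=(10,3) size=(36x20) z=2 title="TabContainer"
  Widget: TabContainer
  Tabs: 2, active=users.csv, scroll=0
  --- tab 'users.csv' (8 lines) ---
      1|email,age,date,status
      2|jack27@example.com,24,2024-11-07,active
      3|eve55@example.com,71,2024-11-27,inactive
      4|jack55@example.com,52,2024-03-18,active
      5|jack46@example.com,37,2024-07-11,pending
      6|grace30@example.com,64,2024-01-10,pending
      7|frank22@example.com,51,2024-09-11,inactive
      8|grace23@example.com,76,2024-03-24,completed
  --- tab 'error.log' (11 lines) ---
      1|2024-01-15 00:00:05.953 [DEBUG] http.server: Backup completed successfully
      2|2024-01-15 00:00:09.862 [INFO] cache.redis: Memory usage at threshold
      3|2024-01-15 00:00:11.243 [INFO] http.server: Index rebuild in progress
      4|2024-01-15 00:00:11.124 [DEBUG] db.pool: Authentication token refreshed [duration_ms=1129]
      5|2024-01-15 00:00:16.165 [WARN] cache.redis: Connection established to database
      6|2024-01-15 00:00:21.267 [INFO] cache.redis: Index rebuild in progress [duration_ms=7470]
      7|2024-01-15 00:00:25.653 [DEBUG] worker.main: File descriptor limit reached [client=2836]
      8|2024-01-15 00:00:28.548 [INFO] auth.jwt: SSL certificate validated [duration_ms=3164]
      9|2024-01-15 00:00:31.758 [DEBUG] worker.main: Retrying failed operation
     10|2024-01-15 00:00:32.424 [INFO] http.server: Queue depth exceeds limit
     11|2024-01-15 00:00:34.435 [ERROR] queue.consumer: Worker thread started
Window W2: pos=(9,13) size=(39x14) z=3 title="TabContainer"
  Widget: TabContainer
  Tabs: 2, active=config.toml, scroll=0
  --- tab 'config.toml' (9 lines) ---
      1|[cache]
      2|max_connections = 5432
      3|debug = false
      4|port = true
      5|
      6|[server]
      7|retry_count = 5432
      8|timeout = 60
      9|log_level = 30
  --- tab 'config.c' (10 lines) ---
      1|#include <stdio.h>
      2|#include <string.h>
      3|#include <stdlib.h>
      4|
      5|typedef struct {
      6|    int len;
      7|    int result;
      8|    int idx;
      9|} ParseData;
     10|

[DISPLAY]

ontainer                        ┃  
────────────────────────────────┨  
ig.toml]│ config.c              ┃  
────────────────────────────────┃  
e]                              ┃  
onnections = 5432               ┃  
 = false                        ┃  
= true                          ┃  
                                ┃  
er]                             ┃  
_count = 5432                   ┃  
ut = 60                         ┃  
━━━━━━━━━━━━━━━━━━━━━━━━━━━━━━━━┛  
x] handler.c                 ┃     
 worker.css                  ┃     
                             ┃     
━━━━━━━━━━━━━━━━━━━━━━━━━━━━━┛     


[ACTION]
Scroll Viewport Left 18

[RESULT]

         ┃ TabContainer            
         ┠─────────────────────────
        ┏┃[config.toml]│ config.c  
        ┃┃─────────────────────────
        ┠┃[cache]                  
        ┃┃max_connections = 5432   
        ┃┃debug = false            
        ┃┃port = true              
        ┃┃                         
        ┃┃[server]                 
        ┃┃retry_count = 5432       
        ┃┃timeout = 60             
        ┃┗━━━━━━━━━━━━━━━━━━━━━━━━━
        ┃     [x] handler.c        
        ┃   [x] worker.css         
        ┃                          
        ┗━━━━━━━━━━━━━━━━━━━━━━━━━━


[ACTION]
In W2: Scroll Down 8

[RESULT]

         ┃ TabContainer            
         ┠─────────────────────────
        ┏┃[config.toml]│ config.c  
        ┃┃─────────────────────────
        ┠┃log_level = 30           
        ┃┃                         
        ┃┃                         
        ┃┃                         
        ┃┃                         
        ┃┃                         
        ┃┃                         
        ┃┃                         
        ┃┗━━━━━━━━━━━━━━━━━━━━━━━━━
        ┃     [x] handler.c        
        ┃   [x] worker.css         
        ┃                          
        ┗━━━━━━━━━━━━━━━━━━━━━━━━━━


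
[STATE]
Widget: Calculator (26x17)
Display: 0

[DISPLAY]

                         0
┌───┬───┬───┬───┐         
│ 7 │ 8 │ 9 │ ÷ │         
├───┼───┼───┼───┤         
│ 4 │ 5 │ 6 │ × │         
├───┼───┼───┼───┤         
│ 1 │ 2 │ 3 │ - │         
├───┼───┼───┼───┤         
│ 0 │ . │ = │ + │         
├───┼───┼───┼───┤         
│ C │ MC│ MR│ M+│         
└───┴───┴───┴───┘         
                          
                          
                          
                          
                          


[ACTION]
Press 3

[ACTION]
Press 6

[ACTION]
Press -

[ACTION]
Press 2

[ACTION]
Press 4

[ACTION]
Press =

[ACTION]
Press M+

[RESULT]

                        12
┌───┬───┬───┬───┐         
│ 7 │ 8 │ 9 │ ÷ │         
├───┼───┼───┼───┤         
│ 4 │ 5 │ 6 │ × │         
├───┼───┼───┼───┤         
│ 1 │ 2 │ 3 │ - │         
├───┼───┼───┼───┤         
│ 0 │ . │ = │ + │         
├───┼───┼───┼───┤         
│ C │ MC│ MR│ M+│         
└───┴───┴───┴───┘         
                          
                          
                          
                          
                          


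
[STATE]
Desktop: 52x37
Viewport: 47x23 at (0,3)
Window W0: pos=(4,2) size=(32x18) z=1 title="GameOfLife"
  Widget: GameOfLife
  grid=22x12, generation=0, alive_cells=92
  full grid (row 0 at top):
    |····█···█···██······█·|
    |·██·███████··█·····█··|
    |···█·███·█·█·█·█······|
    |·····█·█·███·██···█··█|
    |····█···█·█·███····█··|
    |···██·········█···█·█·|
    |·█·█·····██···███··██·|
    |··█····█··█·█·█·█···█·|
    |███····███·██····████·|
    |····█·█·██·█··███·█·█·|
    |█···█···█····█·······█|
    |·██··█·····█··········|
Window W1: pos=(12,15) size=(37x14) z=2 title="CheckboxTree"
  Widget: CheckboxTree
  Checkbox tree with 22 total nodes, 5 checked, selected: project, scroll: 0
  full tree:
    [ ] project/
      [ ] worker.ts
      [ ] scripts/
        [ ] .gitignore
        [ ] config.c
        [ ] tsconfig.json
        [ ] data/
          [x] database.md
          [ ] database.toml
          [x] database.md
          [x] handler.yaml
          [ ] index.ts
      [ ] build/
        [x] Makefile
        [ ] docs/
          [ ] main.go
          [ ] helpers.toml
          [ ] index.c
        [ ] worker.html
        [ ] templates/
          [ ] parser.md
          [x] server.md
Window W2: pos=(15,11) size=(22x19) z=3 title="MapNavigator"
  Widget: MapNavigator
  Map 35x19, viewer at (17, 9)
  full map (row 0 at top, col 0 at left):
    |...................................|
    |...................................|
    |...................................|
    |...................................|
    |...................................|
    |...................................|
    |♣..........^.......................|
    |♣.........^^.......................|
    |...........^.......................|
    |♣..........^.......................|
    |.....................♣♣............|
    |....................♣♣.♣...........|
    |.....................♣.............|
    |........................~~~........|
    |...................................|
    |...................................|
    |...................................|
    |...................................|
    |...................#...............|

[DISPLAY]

    ┃ GameOfLife                   ┃           
    ┠──────────────────────────────┨           
    ┃Gen: 0                        ┃           
    ┃····█···█···██······█·        ┃           
    ┃·██·███████··█·····█··        ┃           
    ┃···█·███·█·█·█·█······        ┃           
    ┃·····█·█·███·██···█··█        ┃           
    ┃····█···█·█·███····█··        ┃           
    ┃···██·····┏━━━━━━━━━━━━━━━━━━━━┓          
    ┃·█·█·····█┃ MapNavigator       ┃          
    ┃··█····█··┠────────────────────┨          
    ┃███····███┃....................┃          
    ┃····█·█┏━━┃....................┃━━━━━━━━━━
    ┃█···█··┃ C┃....................┃          
    ┃·██··█·┠──┃....................┃──────────
    ┃       ┃>[┃....^...............┃          
    ┗━━━━━━━┃  ┃...^^...............┃          
            ┃  ┃....^...............┃          
            ┃  ┃....^.....@.........┃          
            ┃  ┃..............♣♣....┃          
            ┃  ┃.............♣♣.♣...┃          
            ┃  ┃..............♣.....┃          
            ┃  ┃.................~~~┃          


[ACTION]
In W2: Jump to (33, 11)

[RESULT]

    ┃ GameOfLife                   ┃           
    ┠──────────────────────────────┨           
    ┃Gen: 0                        ┃           
    ┃····█···█···██······█·        ┃           
    ┃·██·███████··█·····█··        ┃           
    ┃···█·███·█·█·█·█······        ┃           
    ┃·····█·█·███·██···█··█        ┃           
    ┃····█···█·█·███····█··        ┃           
    ┃···██·····┏━━━━━━━━━━━━━━━━━━━━┓          
    ┃·█·█·····█┃ MapNavigator       ┃          
    ┃··█····█··┠────────────────────┨          
    ┃███····███┃............        ┃          
    ┃····█·█┏━━┃............        ┃━━━━━━━━━━
    ┃█···█··┃ C┃............        ┃          
    ┃·██··█·┠──┃............        ┃──────────
    ┃       ┃>[┃............        ┃          
    ┗━━━━━━━┃  ┃............        ┃          
            ┃  ┃............        ┃          
            ┃  ┃♣.........@.        ┃          
            ┃  ┃............        ┃          
            ┃  ┃.~~~........        ┃          
            ┃  ┃............        ┃          
            ┃  ┃............        ┃          


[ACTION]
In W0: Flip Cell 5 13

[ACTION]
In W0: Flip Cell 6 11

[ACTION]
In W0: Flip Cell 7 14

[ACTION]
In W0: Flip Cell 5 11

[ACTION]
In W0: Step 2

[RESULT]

    ┃ GameOfLife                   ┃           
    ┠──────────────────────────────┨           
    ┃Gen: 2                        ┃           
    ┃···█·······███········        ┃           
    ┃··█·█·····██·██·······        ┃           
    ┃··██······██··█·······        ┃           
    ┃··█··██·······█····█··        ┃           
    ┃··█··██···········█·█·        ┃           
    ┃··█·······┏━━━━━━━━━━━━━━━━━━━━┓          
    ┃··········┃ MapNavigator       ┃          
    ┃·█········┠────────────────────┨          
    ┃██·█··█···┃............        ┃          
    ┃█····██┏━━┃............        ┃━━━━━━━━━━
    ┃██·██··┃ C┃............        ┃          
    ┃··█····┠──┃............        ┃──────────
    ┃       ┃>[┃............        ┃          
    ┗━━━━━━━┃  ┃............        ┃          
            ┃  ┃............        ┃          
            ┃  ┃♣.........@.        ┃          
            ┃  ┃............        ┃          
            ┃  ┃.~~~........        ┃          
            ┃  ┃............        ┃          
            ┃  ┃............        ┃          


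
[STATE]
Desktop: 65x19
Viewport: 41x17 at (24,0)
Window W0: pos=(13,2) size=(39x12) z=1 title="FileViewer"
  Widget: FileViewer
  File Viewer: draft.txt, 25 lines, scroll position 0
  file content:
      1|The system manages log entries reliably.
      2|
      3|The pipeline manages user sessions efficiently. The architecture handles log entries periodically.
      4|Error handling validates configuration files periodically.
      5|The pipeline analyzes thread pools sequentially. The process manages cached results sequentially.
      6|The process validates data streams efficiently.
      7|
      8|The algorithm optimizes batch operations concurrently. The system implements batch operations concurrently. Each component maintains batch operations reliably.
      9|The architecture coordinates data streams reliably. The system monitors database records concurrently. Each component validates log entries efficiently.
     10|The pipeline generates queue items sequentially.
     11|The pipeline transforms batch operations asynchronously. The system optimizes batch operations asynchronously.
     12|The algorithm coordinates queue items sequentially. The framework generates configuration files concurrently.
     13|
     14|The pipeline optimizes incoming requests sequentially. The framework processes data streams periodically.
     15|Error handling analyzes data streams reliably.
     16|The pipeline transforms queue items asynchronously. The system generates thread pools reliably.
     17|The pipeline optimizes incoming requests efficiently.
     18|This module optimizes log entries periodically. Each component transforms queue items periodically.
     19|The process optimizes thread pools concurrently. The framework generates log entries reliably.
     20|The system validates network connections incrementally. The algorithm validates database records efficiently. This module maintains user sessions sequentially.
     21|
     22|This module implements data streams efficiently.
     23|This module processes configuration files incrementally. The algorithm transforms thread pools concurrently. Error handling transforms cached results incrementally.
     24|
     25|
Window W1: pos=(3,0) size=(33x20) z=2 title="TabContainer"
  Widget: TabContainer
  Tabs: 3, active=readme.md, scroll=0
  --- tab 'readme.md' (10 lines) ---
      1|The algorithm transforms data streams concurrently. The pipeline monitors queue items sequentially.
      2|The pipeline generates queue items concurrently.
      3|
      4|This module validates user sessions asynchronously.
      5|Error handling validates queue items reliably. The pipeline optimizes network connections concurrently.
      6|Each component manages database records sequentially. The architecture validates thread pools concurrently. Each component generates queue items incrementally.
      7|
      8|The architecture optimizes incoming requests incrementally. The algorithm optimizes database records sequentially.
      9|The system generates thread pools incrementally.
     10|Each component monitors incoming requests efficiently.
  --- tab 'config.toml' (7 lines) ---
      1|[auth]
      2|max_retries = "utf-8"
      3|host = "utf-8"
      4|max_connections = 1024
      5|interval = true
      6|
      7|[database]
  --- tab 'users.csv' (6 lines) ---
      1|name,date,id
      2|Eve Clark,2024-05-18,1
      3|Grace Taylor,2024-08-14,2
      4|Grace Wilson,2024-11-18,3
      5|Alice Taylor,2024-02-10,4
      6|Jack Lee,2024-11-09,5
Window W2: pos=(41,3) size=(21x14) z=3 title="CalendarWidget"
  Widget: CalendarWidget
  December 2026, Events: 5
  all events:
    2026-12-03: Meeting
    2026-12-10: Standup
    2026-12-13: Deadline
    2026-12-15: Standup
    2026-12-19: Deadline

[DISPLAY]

━━━━━━━━━━━┓                             
           ┃                             
───────────┨━━━━━━━━━━━━━━━┓             
toml │ user┃     ┏━━━━━━━━━━━━━━━━━━━┓   
───────────┃─────┃ CalendarWidget    ┃   
orms data s┃ entr┠───────────────────┨   
es queue it┃     ┃   December 2026   ┃   
           ┃ser s┃Mo Tu We Th Fr Sa S┃   
s user sess┃es co┃    1  2  3*  4  5 ┃   
ates queue ┃threa┃ 7  8  9 10* 11 12 ┃   
es database┃data ┃14 15* 16 17 18 19*┃   
           ┃     ┃21 22 23 24 25 26 2┃   
imizes inco┃s bat┃28 29 30 31        ┃   
 thread poo┃━━━━━┃                   ┃   
ors incomin┃     ┃                   ┃   
           ┃     ┃                   ┃   
           ┃     ┗━━━━━━━━━━━━━━━━━━━┛   


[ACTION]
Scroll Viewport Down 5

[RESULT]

───────────┨━━━━━━━━━━━━━━━┓             
toml │ user┃     ┏━━━━━━━━━━━━━━━━━━━┓   
───────────┃─────┃ CalendarWidget    ┃   
orms data s┃ entr┠───────────────────┨   
es queue it┃     ┃   December 2026   ┃   
           ┃ser s┃Mo Tu We Th Fr Sa S┃   
s user sess┃es co┃    1  2  3*  4  5 ┃   
ates queue ┃threa┃ 7  8  9 10* 11 12 ┃   
es database┃data ┃14 15* 16 17 18 19*┃   
           ┃     ┃21 22 23 24 25 26 2┃   
imizes inco┃s bat┃28 29 30 31        ┃   
 thread poo┃━━━━━┃                   ┃   
ors incomin┃     ┃                   ┃   
           ┃     ┃                   ┃   
           ┃     ┗━━━━━━━━━━━━━━━━━━━┛   
           ┃                             
           ┃                             


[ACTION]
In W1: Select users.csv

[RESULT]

───────────┨━━━━━━━━━━━━━━━┓             
toml │[user┃     ┏━━━━━━━━━━━━━━━━━━━┓   
───────────┃─────┃ CalendarWidget    ┃   
           ┃ entr┠───────────────────┨   
,1         ┃     ┃   December 2026   ┃   
-14,2      ┃ser s┃Mo Tu We Th Fr Sa S┃   
-18,3      ┃es co┃    1  2  3*  4  5 ┃   
-10,4      ┃threa┃ 7  8  9 10* 11 12 ┃   
5          ┃data ┃14 15* 16 17 18 19*┃   
           ┃     ┃21 22 23 24 25 26 2┃   
           ┃s bat┃28 29 30 31        ┃   
           ┃━━━━━┃                   ┃   
           ┃     ┃                   ┃   
           ┃     ┃                   ┃   
           ┃     ┗━━━━━━━━━━━━━━━━━━━┛   
           ┃                             
           ┃                             


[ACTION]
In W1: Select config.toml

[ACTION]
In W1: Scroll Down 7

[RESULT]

───────────┨━━━━━━━━━━━━━━━┓             
toml]│ user┃     ┏━━━━━━━━━━━━━━━━━━━┓   
───────────┃─────┃ CalendarWidget    ┃   
           ┃ entr┠───────────────────┨   
           ┃     ┃   December 2026   ┃   
           ┃ser s┃Mo Tu We Th Fr Sa S┃   
           ┃es co┃    1  2  3*  4  5 ┃   
           ┃threa┃ 7  8  9 10* 11 12 ┃   
           ┃data ┃14 15* 16 17 18 19*┃   
           ┃     ┃21 22 23 24 25 26 2┃   
           ┃s bat┃28 29 30 31        ┃   
           ┃━━━━━┃                   ┃   
           ┃     ┃                   ┃   
           ┃     ┃                   ┃   
           ┃     ┗━━━━━━━━━━━━━━━━━━━┛   
           ┃                             
           ┃                             


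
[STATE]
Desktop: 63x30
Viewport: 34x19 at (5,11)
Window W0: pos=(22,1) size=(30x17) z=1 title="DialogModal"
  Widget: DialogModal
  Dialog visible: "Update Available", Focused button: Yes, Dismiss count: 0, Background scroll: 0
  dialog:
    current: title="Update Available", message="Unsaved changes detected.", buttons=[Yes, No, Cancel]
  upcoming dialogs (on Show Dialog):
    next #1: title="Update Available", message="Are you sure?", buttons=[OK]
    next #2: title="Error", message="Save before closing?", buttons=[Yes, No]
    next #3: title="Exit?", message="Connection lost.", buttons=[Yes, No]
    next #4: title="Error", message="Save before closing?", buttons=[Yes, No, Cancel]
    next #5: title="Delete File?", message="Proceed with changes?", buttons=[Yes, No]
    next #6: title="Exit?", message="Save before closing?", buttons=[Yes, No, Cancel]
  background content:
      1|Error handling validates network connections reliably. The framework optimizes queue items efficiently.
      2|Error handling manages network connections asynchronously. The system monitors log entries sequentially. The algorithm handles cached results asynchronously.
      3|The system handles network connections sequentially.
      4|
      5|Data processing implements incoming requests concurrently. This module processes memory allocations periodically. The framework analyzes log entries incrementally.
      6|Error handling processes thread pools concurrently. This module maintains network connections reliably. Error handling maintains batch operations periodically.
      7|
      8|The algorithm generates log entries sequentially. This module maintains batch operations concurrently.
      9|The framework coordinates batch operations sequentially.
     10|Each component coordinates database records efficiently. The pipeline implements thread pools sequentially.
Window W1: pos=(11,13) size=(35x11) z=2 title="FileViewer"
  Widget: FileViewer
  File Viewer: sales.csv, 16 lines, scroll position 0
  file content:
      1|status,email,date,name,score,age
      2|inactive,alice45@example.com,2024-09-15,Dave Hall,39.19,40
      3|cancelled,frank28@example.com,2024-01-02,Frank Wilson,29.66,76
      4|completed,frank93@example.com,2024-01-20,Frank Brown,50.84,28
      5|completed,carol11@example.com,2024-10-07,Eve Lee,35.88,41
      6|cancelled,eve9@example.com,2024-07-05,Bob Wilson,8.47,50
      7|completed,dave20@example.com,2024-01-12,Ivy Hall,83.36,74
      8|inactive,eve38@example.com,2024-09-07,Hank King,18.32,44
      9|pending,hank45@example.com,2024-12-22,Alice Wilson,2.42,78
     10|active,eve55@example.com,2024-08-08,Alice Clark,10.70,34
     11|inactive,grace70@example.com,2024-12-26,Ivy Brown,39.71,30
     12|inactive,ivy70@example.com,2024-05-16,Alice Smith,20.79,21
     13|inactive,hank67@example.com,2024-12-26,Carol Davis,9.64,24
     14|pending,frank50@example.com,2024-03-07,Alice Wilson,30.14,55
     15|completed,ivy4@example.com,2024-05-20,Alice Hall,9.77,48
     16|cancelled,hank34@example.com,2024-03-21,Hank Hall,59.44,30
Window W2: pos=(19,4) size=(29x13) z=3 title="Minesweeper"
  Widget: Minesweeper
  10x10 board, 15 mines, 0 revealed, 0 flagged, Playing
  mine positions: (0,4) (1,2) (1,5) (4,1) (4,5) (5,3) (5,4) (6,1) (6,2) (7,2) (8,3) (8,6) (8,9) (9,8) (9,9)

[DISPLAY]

              ┃■■■■■■■■■■         
              ┃■■■■■■■■■■         
      ┏━━━━━━━┃■■■■■■■■■■         
      ┃ FileVi┃■■■■■■■■■■         
      ┠───────┃■■■■■■■■■■         
      ┃status,┗━━━━━━━━━━━━━━━━━━━
      ┃inactive,alice45@example.co
      ┃cancelled,frank28@example.c
      ┃completed,frank93@example.c
      ┃completed,carol11@example.c
      ┃cancelled,eve9@example.com,
      ┃completed,dave20@example.co
      ┗━━━━━━━━━━━━━━━━━━━━━━━━━━━
                                  
                                  
                                  
                                  
                                  
                                  


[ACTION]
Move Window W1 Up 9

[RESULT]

      ┃complet┃■■■■■■■■■■         
      ┃cancell┃■■■■■■■■■■         
      ┃complet┃■■■■■■■■■■         
      ┗━━━━━━━┃■■■■■■■■■■         
              ┃■■■■■■■■■■         
              ┗━━━━━━━━━━━━━━━━━━━
                 ┗━━━━━━━━━━━━━━━━
                                  
                                  
                                  
                                  
                                  
                                  
                                  
                                  
                                  
                                  
                                  
                                  


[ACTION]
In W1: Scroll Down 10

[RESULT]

      ┃pending┃■■■■■■■■■■         
      ┃complet┃■■■■■■■■■■         
      ┃cancell┃■■■■■■■■■■         
      ┗━━━━━━━┃■■■■■■■■■■         
              ┃■■■■■■■■■■         
              ┗━━━━━━━━━━━━━━━━━━━
                 ┗━━━━━━━━━━━━━━━━
                                  
                                  
                                  
                                  
                                  
                                  
                                  
                                  
                                  
                                  
                                  
                                  


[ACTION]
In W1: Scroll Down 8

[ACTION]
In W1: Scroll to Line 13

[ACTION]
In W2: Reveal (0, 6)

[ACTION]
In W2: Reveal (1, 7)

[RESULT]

      ┃pending┃■■■■■■1            
      ┃complet┃■■■■■21            
      ┃cancell┃■■■■■1             
      ┗━━━━━━━┃■■■■■11111         
              ┃■■■■■■■■■■         
              ┗━━━━━━━━━━━━━━━━━━━
                 ┗━━━━━━━━━━━━━━━━
                                  
                                  
                                  
                                  
                                  
                                  
                                  
                                  
                                  
                                  
                                  
                                  


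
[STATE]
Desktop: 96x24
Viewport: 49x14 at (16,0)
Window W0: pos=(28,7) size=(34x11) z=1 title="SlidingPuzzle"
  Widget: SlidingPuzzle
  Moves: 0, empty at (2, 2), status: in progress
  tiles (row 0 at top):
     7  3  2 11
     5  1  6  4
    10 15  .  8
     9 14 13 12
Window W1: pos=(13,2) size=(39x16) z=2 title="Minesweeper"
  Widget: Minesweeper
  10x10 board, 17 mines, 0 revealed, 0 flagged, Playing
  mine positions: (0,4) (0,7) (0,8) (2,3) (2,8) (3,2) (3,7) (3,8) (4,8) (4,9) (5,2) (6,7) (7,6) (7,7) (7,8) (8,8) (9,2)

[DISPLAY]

                                                 
                                                 
━━━━━━━━━━━━━━━━━━━━━━━━━━━━━━━━━━━┓             
inesweeper                         ┃             
───────────────────────────────────┨             
■■■■■■■■                           ┃             
■■■■■■■■                           ┃             
■■■■■■■■                           ┃━━━━━━━━━┓   
■■■■■■■■                           ┃         ┃   
■■■■■■■■                           ┃─────────┨   
■■■■■■■■                           ┃         ┃   
■■■■■■■■                           ┃         ┃   
■■■■■■■■                           ┃         ┃   
■■■■■■■■                           ┃         ┃   


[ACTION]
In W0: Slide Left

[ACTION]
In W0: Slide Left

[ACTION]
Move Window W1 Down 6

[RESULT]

                                                 
                                                 
                                                 
                                                 
                                                 
                                                 
                                                 
            ┏━━━━━━━━━━━━━━━━━━━━━━━━━━━━━━━━┓   
━━━━━━━━━━━━━━━━━━━━━━━━━━━━━━━━━━━┓         ┃   
inesweeper                         ┃─────────┨   
───────────────────────────────────┨         ┃   
■■■■■■■■                           ┃         ┃   
■■■■■■■■                           ┃         ┃   
■■■■■■■■                           ┃         ┃   


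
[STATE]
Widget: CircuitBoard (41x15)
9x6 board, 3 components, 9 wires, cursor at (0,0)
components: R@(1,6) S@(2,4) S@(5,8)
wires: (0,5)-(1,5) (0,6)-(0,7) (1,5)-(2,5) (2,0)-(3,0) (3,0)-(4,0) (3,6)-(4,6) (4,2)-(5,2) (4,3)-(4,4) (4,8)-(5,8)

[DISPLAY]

   0 1 2 3 4 5 6 7 8                     
0  [.]                  ·   · ─ ·        
                        │                
1                       ·   R            
                        │                
2   ·               S   ·                
    │                                    
3   ·                       ·            
    │                       │            
4   ·       ·   · ─ ·       ·       ·    
            │                       │    
5           ·                       S    
Cursor: (0,0)                            
                                         
                                         


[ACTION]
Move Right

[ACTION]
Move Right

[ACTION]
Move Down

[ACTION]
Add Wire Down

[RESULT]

   0 1 2 3 4 5 6 7 8                     
0                       ·   · ─ ·        
                        │                
1          [.]          ·   R            
            │           │                
2   ·       ·       S   ·                
    │                                    
3   ·                       ·            
    │                       │            
4   ·       ·   · ─ ·       ·       ·    
            │                       │    
5           ·                       S    
Cursor: (1,2)                            
                                         
                                         


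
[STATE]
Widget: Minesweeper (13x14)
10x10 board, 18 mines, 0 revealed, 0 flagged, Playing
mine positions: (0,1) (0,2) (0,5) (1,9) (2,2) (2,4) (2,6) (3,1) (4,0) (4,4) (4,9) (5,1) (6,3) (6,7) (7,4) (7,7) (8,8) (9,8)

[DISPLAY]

■■■■■■■■■■   
■■■■■■■■■■   
■■■■■■■■■■   
■■■■■■■■■■   
■■■■■■■■■■   
■■■■■■■■■■   
■■■■■■■■■■   
■■■■■■■■■■   
■■■■■■■■■■   
■■■■■■■■■■   
             
             
             
             


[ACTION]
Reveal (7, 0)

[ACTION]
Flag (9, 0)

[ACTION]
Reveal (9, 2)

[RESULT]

■■■■■■■■■■   
■■■■■■■■■■   
■■■■■■■■■■   
■■■■■■■■■■   
■■■■■■■■■■   
■■■■■■■■■■   
112■■■■■■■   
  12■■■■■■   
   11113■■   
       2■■   
             
             
             
             


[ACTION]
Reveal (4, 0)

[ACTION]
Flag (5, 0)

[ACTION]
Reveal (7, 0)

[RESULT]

■✹✹■■✹■■■■   
■■■■■■■■■✹   
■■✹■✹■✹■■■   
■✹■■■■■■■■   
✹■■■✹■■■■✹   
■✹■■■■■■■■   
112✹■■■✹■■   
  12✹■■✹■■   
   11113✹■   
       2✹■   
             
             
             
             


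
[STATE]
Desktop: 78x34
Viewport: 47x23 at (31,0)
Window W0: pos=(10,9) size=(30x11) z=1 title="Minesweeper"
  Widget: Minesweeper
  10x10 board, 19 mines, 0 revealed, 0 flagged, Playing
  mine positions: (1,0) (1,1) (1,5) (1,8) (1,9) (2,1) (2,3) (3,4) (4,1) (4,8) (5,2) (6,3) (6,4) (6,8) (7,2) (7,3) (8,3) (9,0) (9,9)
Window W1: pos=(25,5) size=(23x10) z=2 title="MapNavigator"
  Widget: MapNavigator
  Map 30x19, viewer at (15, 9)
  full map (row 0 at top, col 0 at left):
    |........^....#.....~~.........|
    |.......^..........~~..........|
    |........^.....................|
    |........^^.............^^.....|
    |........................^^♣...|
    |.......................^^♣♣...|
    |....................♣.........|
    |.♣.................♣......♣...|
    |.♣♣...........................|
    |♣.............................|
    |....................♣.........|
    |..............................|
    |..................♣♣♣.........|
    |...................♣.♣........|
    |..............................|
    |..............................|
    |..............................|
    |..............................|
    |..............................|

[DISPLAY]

                                               
                                               
                                               
                                               
                                               
━━━━━━━━━━━━━━━━┓                              
avigator        ┃                              
────────────────┨                              
..........♣.....┃                              
.........♣......┃                              
................┃                              
.....@..........┃                              
..........♣.....┃                              
................┃                              
━━━━━━━━━━━━━━━━┛                              
        ┃                                      
        ┃                                      
        ┃                                      
        ┃                                      
━━━━━━━━┛                                      
                                               
                                               
                                               


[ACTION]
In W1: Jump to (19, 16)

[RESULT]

                                               
                                               
                                               
                                               
                                               
━━━━━━━━━━━━━━━━┓                              
avigator        ┃                              
────────────────┨                              
.....♣.♣........┃                              
................┃                              
................┃                              
.....@..........┃                              
................┃                              
................┃                              
━━━━━━━━━━━━━━━━┛                              
        ┃                                      
        ┃                                      
        ┃                                      
        ┃                                      
━━━━━━━━┛                                      
                                               
                                               
                                               


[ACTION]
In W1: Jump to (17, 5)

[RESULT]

                                               
                                               
                                               
                                               
                                               
━━━━━━━━━━━━━━━━┓                              
avigator        ┃                              
────────────────┨                              
................┃                              
...........^^...┃                              
............^^♣.┃                              
.....@.....^^♣♣.┃                              
........♣.......┃                              
.......♣......♣.┃                              
━━━━━━━━━━━━━━━━┛                              
        ┃                                      
        ┃                                      
        ┃                                      
        ┃                                      
━━━━━━━━┛                                      
                                               
                                               
                                               


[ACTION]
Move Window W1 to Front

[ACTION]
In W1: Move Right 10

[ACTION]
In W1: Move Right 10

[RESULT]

                                               
                                               
                                               
                                               
                                               
━━━━━━━━━━━━━━━━┓                              
avigator        ┃                              
────────────────┨                              
......          ┃                              
^.....          ┃                              
^^♣...          ┃                              
^♣♣..@          ┃                              
......          ┃                              
..♣...          ┃                              
━━━━━━━━━━━━━━━━┛                              
        ┃                                      
        ┃                                      
        ┃                                      
        ┃                                      
━━━━━━━━┛                                      
                                               
                                               
                                               
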